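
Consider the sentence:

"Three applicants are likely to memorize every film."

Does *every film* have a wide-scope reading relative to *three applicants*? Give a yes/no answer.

*every film* is the object of the infinitival complement of a raising predicate; raising infinitives are transparent for QR, so the two DPs are in effect clausemates.
Ordinary QR to a clause-peripheral position gives the wide-scope LF for the lower DP.

Yes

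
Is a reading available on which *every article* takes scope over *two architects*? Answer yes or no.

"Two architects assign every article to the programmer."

Yes

*every article* and *two architects* are in the same minimal clause.
Clause-internal QR can adjoin the lower DP above the subject, yielding the inverse reading.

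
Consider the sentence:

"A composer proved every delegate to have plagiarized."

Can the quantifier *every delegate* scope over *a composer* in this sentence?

Yes

The ECM infinitive is scope-transparent — *every delegate* is free to raise above *a composer*.
No island intervenes, so both surface and inverse scope are derivable.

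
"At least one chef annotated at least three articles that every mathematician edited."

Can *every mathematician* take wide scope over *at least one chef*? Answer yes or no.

No

*every mathematician* sits inside the relative clause *that every mathematician edited* modifying *at least three articles*.
The relative clause forms an island for QR, so the quantifier is confined to the head noun's restrictor.
*every mathematician* > *at least one chef* would require crossing that boundary, which is illicit.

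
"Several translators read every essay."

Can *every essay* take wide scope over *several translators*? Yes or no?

Both DPs are arguments of the same predicate; there is no clause or island boundary between them.
No island intervenes, so both surface and inverse scope are derivable.
The sentence is scopally ambiguous between *several translators* > *every essay* and *every essay* > *several translators*.

Yes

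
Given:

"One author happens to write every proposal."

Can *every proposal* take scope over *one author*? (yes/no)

Yes

*every proposal* is the object of the infinitival complement of a raising predicate; raising infinitives are transparent for QR, so the two DPs are in effect clausemates.
Nothing blocks QR of the lower DP to a position above the higher one, so inverse scope is available.
Both orderings are possible: *one author* > *every proposal* and *every proposal* > *one author*.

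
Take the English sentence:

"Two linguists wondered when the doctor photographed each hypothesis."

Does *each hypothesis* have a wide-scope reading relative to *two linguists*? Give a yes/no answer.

The DP *each hypothesis* is contained in the embedded question *when the doctor photographed each hypothesis*.
The wh-island constraint blocks QR out of an embedded interrogative.
So *each hypothesis* cannot raise to a position above *two linguists*.

No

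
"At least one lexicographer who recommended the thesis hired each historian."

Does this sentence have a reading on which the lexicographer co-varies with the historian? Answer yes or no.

Yes

This is the *each historian* > *at least one lexicographer* reading.
*each historian* is a matrix argument; only *at least one lexicographer* is modified by the relative clause *who recommended the thesis*, so the RC island is irrelevant to the target quantifier.
With no island boundary between them, the object can take inverse scope over the subject via ordinary QR within the clause.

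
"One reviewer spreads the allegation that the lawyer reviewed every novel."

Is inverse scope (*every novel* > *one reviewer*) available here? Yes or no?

No

Structurally, *every novel* is inside the complex NP *the allegation that the lawyer reviewed every novel*.
The Complex NP Constraint bars QR out of the complement clause of a noun.
There is no licit LF on which *every novel* c-commands *one reviewer*.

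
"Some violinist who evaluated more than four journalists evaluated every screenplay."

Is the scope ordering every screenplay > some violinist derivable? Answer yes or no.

Yes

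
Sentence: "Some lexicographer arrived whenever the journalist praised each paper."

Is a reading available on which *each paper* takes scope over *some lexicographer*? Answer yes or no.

No

The DP *each paper* is contained in the adjunct clause *whenever the journalist praised each paper*.
Adjuncts are opaque for quantifier raising; a quantifier in an adjunct stays inside it.
So the wide-scope reading for *each paper* is blocked.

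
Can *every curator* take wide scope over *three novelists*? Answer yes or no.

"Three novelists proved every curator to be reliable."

*every curator* is an ECM subject; ECM complements are not islands, and the embedded quantifier may take matrix scope.
Since no island is crossed, the inverse ordering is licensed alongside surface scope.

Yes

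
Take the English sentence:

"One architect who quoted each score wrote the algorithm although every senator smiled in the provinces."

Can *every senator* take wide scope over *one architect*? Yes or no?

Structurally, *every senator* is inside the adjunct clause *although every senator smiled in the provinces*.
Since the clause is an adjunct (not a complement), the Adjunct Condition blocks QR across its edge.
So *every senator* cannot raise high enough to outscope *one architect*; only the surface ordering *one architect* > *every senator* is available.

No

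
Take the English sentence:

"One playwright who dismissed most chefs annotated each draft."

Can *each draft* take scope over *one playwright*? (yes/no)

*each draft* is a matrix argument; only *one playwright* is modified by the relative clause *who dismissed most chefs*, so the RC island is irrelevant to the target quantifier.
With no island boundary between them, the object can take inverse scope over the subject via ordinary QR within the clause.

Yes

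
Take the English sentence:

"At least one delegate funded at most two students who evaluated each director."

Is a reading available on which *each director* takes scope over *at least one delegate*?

*each director* occurs within the relative clause *who evaluated each director* modifying *at most two students*.
Relative clauses are scope islands: a quantifier cannot QR out of a relative clause to take scope in the matrix clause.
So *each director* cannot raise high enough to outscope *at least one delegate*; only the surface ordering *at least one delegate* > *each director* is available.

No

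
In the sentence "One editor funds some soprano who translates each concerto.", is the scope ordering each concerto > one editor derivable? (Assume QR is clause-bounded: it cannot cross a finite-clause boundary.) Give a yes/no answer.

Structurally, *each concerto* is inside the relative clause *who translates each concerto* modifying *some soprano*.
Quantifiers inside a relative clause are trapped there; the RC boundary blocks QR.
So *each concerto* cannot raise high enough to outscope *one editor*; only the surface ordering *one editor* > *each concerto* is available.

No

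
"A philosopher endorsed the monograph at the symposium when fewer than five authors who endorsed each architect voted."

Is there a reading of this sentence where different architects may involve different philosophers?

The described interpretation is the *each architect* > *a philosopher* scoping.
The target quantifier *each architect* is part of the relative clause *who endorsed each architect*, which is itself inside the adjunct *when fewer than five authors who endorsed each architect voted*.
The quantifier would have to escape first the RC and then the adjunct — two independent island violations.
The inverse ordering *each architect* > *a philosopher* is therefore underivable.

No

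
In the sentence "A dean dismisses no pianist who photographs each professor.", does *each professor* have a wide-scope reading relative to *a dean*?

*each professor* is embedded in the relative clause *who photographs each professor* modifying *no pianist*.
Relative clauses are scope islands: a quantifier cannot QR out of a relative clause to take scope in the matrix clause.
The inverse ordering *each professor* > *a dean* is therefore underivable.

No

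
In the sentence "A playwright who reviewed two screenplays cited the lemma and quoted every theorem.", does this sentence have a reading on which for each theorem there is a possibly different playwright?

The paraphrase describes the scope ordering *every theorem* > *a playwright*.
*every theorem* sits inside one conjunct of the coordinate structure (*quoted every theorem*).
Asymmetric QR out of one conjunct violates the Coordinate Structure Constraint.
So the wide-scope reading for *every theorem* is blocked.
(Only the surface reading survives: one fixed playwright with respect to all the relevant theorems.)

No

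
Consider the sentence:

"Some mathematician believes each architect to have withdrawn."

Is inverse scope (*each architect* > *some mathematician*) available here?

ECM infinitives lack a CP barrier, so *each architect* can QR over the matrix subject *some mathematician*.
QR within a single clause is free, so the lower quantifier may take scope over the higher one.
Both orderings are possible: *some mathematician* > *each architect* and *each architect* > *some mathematician*.

Yes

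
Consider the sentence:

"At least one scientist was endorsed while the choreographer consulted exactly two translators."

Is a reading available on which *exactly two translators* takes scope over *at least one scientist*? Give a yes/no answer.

The DP *exactly two translators* is contained in the adjunct clause *while the choreographer consulted exactly two translators*.
Adverbial clauses are not L-marked, so they are barriers for QR — the quantifier cannot escape the adjunct.
*exactly two translators* is confined to the island and cannot take scope over *at least one scientist*.

No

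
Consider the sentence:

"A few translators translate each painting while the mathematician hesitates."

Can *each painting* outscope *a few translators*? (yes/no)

Yes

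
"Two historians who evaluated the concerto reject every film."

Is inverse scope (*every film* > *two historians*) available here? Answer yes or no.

Although the sentence contains a relative clause (*who evaluated the concerto*), *every film* is outside it, in the matrix VP.
No island intervenes, so both surface and inverse scope are derivable.
Both orderings are possible: *two historians* > *every film* and *every film* > *two historians*.

Yes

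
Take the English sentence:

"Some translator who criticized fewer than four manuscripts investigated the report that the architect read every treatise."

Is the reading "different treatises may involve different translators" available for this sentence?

The described interpretation is the *every treatise* > *some translator* scoping.
Structurally, *every treatise* is inside the complex NP *the report that the architect read every treatise*.
Since the clause is the complement of a nominal head, the CNPC blocks scope extraction.
So *every treatise* cannot raise to a position above *some translator*.

No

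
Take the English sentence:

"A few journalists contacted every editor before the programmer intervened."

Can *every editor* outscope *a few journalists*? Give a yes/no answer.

Yes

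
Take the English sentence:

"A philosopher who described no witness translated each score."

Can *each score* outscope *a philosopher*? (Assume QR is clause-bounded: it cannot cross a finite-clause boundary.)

Yes

*each score* sits in the matrix clause, not in the relative clause on *a philosopher*.
Nothing blocks QR of the lower DP to a position above the higher one, so inverse scope is available.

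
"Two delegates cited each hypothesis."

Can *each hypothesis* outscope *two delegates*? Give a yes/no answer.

Yes

*each hypothesis* and *two delegates* are in the same minimal clause.
QR within a single clause is free, so the lower quantifier may take scope over the higher one.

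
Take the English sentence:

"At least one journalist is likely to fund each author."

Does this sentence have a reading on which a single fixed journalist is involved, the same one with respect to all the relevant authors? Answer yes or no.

Yes

The described interpretation is the *at least one journalist* > *each author* scoping.
That is the surface-scope ordering, which is always one of the available readings — island constraints only ever restrict inverse scope.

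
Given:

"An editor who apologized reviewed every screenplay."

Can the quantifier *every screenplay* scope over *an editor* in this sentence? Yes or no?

Although the sentence contains a relative clause (*who apologized*), *every screenplay* is outside it, in the matrix VP.
Clause-internal QR can adjoin the lower DP above the subject, yielding the inverse reading.

Yes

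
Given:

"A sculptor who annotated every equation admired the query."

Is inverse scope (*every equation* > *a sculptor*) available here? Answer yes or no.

*every equation* occurs within the relative clause *who annotated every equation*.
The relative clause forms an island for QR, so the quantifier is confined to the head noun's restrictor.
The inverse ordering *every equation* > *a sculptor* is therefore underivable.

No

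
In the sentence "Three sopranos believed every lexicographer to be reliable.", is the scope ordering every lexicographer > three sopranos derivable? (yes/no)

Yes

*every lexicographer* is the subject of an ECM infinitive — the infinitival complement of an ECM verb is not a scope island, so *every lexicographer* can raise into the matrix clause.
Ordinary QR to a clause-peripheral position gives the wide-scope LF for the lower DP.
So *every lexicographer* > *three sopranos* is among the available readings.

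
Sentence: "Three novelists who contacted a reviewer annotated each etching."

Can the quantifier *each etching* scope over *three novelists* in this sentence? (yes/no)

Yes

The relative clause *who contacted a reviewer* modifies *three novelists*, but *each etching* is not inside that relative clause — it is an argument of the matrix verb.
Ordinary QR to a clause-peripheral position gives the wide-scope LF for the lower DP.
Both orderings are possible: *three novelists* > *each etching* and *each etching* > *three novelists*.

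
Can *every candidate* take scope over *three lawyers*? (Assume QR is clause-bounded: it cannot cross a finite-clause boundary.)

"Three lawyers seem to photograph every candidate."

Yes

*every candidate* is inside a raising infinitive, which is transparent to QR (no CP barrier), so it behaves as a matrix argument.
With no island boundary between them, the object can take inverse scope over the subject via ordinary QR within the clause.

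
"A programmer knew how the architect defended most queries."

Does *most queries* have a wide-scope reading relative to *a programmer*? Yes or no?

No

The DP *most queries* is contained in the embedded question *how the architect defended most queries*.
An indirect question is a wh-island; the filled [Spec,CP] blocks QR across the CP edge.
Hence only narrow scope for *most queries* (under *a programmer*) survives.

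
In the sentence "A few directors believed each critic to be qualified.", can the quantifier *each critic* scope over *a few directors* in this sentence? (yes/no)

This is an ECM construction: *each critic* is the infinitival subject, Case-marked by the matrix verb, and the infinitive is transparent for QR.
No island intervenes, so both surface and inverse scope are derivable.
So *each critic* > *a few directors* is among the available readings.

Yes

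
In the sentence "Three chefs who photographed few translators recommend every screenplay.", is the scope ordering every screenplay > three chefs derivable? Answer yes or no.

Yes

Although the sentence contains a relative clause (*who photographed few translators*), *every screenplay* is outside it, in the matrix VP.
Clause-internal QR can adjoin the lower DP above the subject, yielding the inverse reading.
The sentence is scopally ambiguous between *three chefs* > *every screenplay* and *every screenplay* > *three chefs*.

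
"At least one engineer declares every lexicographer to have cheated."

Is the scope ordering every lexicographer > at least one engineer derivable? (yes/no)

Yes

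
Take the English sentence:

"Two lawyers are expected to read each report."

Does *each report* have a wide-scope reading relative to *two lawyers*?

Yes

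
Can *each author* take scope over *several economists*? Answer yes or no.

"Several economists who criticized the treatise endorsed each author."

Yes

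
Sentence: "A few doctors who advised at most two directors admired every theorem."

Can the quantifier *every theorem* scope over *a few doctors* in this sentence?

Yes

*every theorem* sits in the matrix clause, not in the relative clause on *a few doctors*.
QR within a single clause is free, so the lower quantifier may take scope over the higher one.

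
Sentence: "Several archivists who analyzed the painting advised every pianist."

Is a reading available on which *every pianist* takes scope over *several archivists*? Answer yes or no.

Although the sentence contains a relative clause (*who analyzed the painting*), *every pianist* is outside it, in the matrix VP.
Since no island is crossed, the inverse ordering is licensed alongside surface scope.

Yes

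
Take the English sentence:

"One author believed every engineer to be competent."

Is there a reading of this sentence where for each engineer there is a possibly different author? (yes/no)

Yes

That reading corresponds to *every engineer* > *one author*.
This is an ECM construction: *every engineer* is the infinitival subject, Case-marked by the matrix verb, and the infinitive is transparent for QR.
Nothing blocks QR of the lower DP to a position above the higher one, so inverse scope is available.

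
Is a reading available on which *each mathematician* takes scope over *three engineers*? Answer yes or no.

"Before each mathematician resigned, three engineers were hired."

The target quantifier *each mathematician* is part of the adjunct clause *before each mathematician resigned*.
Since the clause is an adjunct (not a complement), the Adjunct Condition blocks QR across its edge.
*each mathematician* is confined to the island and cannot take scope over *three engineers*.

No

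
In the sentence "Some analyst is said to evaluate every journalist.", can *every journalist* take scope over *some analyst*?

Yes

Raising constructions are monoclausal for scope purposes; *every journalist* is not separated from *some analyst* by any island.
Clause-internal QR can adjoin the lower DP above the subject, yielding the inverse reading.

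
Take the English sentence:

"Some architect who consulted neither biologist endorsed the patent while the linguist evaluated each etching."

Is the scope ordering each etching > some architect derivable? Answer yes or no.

*each etching* is embedded in the adjunct clause *while the linguist evaluated each etching*.
Adjunct clauses are scope islands: a quantifier inside an adjunct cannot raise into the matrix clause.
The inverse ordering *each etching* > *some architect* is therefore underivable.
(Only the surface reading survives: one fixed architect with respect to all the relevant etchings.)

No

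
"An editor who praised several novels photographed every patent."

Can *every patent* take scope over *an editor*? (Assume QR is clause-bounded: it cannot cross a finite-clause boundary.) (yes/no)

Yes

The RC *who praised several novels* is an island, but *every patent* is not inside it — it is the matrix object, a clausemate of *an editor*.
With no island boundary between them, the object can take inverse scope over the subject via ordinary QR within the clause.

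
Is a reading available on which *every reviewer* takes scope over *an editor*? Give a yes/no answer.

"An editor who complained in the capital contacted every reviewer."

*every reviewer* is a matrix argument; only *an editor* is modified by the relative clause *who complained in the capital*, so the RC island is irrelevant to the target quantifier.
No island intervenes, so both surface and inverse scope are derivable.
The sentence is scopally ambiguous between *an editor* > *every reviewer* and *every reviewer* > *an editor*.

Yes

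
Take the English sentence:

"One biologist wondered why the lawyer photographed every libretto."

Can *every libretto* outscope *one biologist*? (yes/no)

No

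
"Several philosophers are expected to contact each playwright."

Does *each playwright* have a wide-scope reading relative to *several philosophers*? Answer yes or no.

*each playwright* is the object of the infinitival complement of a raising predicate; raising infinitives are transparent for QR, so the two DPs are in effect clausemates.
Since no island is crossed, the inverse ordering is licensed alongside surface scope.
So *each playwright* > *several philosophers* is among the available readings.

Yes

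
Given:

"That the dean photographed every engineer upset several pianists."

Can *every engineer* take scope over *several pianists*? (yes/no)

No

*every engineer* is embedded in the sentential subject *that the dean photographed every engineer*.
Sentential subjects are islands: a quantifier inside the subject clause cannot raise over the matrix predicate.
*every engineer* > *several pianists* would require crossing that boundary, which is illicit.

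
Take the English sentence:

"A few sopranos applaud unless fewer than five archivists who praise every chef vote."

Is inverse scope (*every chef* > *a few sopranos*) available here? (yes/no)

*every chef* is embedded in the relative clause *who praise every chef*, which is itself inside the adjunct *unless fewer than five archivists who praise every chef vote*.
Two island boundaries intervene — the relative clause and the adjunct. Either alone would block QR.
There is no licit LF on which *every chef* c-commands *a few sopranos*.

No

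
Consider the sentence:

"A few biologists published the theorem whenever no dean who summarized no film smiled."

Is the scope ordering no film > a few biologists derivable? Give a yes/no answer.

*no film* sits inside the relative clause *who summarized no film*, which is itself inside the adjunct *whenever no dean who summarized no film smiled*.
Both the relative clause and the enclosing adjunct are scope islands; QR cannot cross either.
*no film* is confined to the island and cannot take scope over *a few biologists*.

No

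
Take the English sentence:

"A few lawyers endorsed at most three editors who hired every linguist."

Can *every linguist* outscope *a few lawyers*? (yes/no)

*every linguist* is embedded in the relative clause *who hired every linguist* modifying *at most three editors*.
QR out of a relative clause is ruled out by the relative-clause island constraint.
*every linguist* > *a few lawyers* would require crossing that boundary, which is illicit.

No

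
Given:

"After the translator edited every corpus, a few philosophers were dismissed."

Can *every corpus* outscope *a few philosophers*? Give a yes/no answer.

No

*every corpus* occurs within the adjunct clause *after the translator edited every corpus*.
Adjuncts are opaque for quantifier raising; a quantifier in an adjunct stays inside it.
*every corpus* > *a few philosophers* would require crossing that boundary, which is illicit.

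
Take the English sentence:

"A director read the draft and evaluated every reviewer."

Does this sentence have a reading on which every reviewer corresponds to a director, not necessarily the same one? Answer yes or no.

That reading corresponds to *every reviewer* > *a director*.
*every reviewer* sits inside one conjunct of the coordinate structure (*evaluated every reviewer*).
A quantifier cannot raise out of one conjunct of a coordination across the whole coordinate structure — the CSC applies to QR.
So *every reviewer* cannot raise high enough to outscope *a director*; only the surface ordering *a director* > *every reviewer* is available.

No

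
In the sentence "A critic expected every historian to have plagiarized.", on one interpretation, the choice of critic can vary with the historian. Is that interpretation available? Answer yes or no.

Yes

That reading corresponds to *every historian* > *a critic*.
ECM infinitives lack a CP barrier, so *every historian* can QR over the matrix subject *a critic*.
QR within a single clause is free, so the lower quantifier may take scope over the higher one.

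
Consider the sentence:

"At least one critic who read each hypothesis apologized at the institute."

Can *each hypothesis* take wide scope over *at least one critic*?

No

The target quantifier *each hypothesis* is part of the relative clause *who read each hypothesis*.
QR out of a relative clause is ruled out by the relative-clause island constraint.
The inverse ordering *each hypothesis* > *at least one critic* is therefore underivable.
(Only the surface reading survives: one fixed critic with respect to all the relevant hypotheses.)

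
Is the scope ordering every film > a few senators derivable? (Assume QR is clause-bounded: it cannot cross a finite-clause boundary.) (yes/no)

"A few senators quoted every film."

Yes

*every film* and *a few senators* are in the same minimal clause.
No island intervenes, so both surface and inverse scope are derivable.
The sentence is scopally ambiguous between *a few senators* > *every film* and *every film* > *a few senators*.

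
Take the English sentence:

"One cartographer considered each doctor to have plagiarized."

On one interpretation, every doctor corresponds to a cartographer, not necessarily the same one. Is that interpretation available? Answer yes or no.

Yes

That reading corresponds to *each doctor* > *one cartographer*.
The ECM infinitive is scope-transparent — *each doctor* is free to raise above *one cartographer*.
Ordinary QR to a clause-peripheral position gives the wide-scope LF for the lower DP.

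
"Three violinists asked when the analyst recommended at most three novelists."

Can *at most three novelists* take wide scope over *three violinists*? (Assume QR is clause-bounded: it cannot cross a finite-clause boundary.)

*at most three novelists* is embedded in the embedded question *when the analyst recommended at most three novelists*.
The wh-island constraint blocks QR out of an embedded interrogative.
So the wide-scope reading for *at most three novelists* is blocked.

No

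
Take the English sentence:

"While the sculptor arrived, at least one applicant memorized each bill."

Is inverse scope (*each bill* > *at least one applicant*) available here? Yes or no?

Yes

Neither queried DP is inside the adjunct, so the adjunct-island constraint does not apply.
Clause-internal QR can adjoin the lower DP above the subject, yielding the inverse reading.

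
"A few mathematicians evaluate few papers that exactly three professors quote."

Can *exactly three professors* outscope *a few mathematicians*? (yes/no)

No

Structurally, *exactly three professors* is inside the relative clause *that exactly three professors quote* modifying *few papers*.
Quantifiers inside a relative clause are trapped there; the RC boundary blocks QR.
So the wide-scope reading for *exactly three professors* is blocked.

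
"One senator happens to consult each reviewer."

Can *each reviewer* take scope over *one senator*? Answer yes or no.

Yes

*each reviewer* is the object of the infinitival complement of a raising predicate; raising infinitives are transparent for QR, so the two DPs are in effect clausemates.
QR within a single clause is free, so the lower quantifier may take scope over the higher one.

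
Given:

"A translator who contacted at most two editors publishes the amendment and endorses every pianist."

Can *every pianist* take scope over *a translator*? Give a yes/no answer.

*every pianist* occurs within one conjunct of the coordinate structure (*endorses every pianist*).
Coordinate structures are islands for non-across-the-board movement, QR included.
Hence only narrow scope for *every pianist* (under *a translator*) survives.
(Only the surface reading survives: one fixed translator with respect to all the relevant pianists.)

No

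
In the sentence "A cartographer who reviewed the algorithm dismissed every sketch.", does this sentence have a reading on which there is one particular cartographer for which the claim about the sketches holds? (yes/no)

Yes

That reading corresponds to *a cartographer* > *every sketch*.
That is the surface-scope ordering, which is always one of the available readings — island constraints only ever restrict inverse scope.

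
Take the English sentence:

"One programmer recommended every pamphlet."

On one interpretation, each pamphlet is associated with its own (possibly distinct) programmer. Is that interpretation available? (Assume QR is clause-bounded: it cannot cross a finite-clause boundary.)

That reading corresponds to *every pamphlet* > *one programmer*.
*every pamphlet* is the matrix object and *one programmer* the matrix subject; the two are clausemates.
No island intervenes, so both surface and inverse scope are derivable.
Both orderings are possible: *one programmer* > *every pamphlet* and *every pamphlet* > *one programmer*.

Yes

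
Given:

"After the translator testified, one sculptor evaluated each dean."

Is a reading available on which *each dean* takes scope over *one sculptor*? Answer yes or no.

Yes

Although there is an adjunct clause, *each dean* is in the main clause, not inside the adjunct.
No island intervenes, so both surface and inverse scope are derivable.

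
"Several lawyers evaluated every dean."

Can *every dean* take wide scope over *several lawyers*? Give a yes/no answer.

Yes

Both DPs are arguments of the same predicate; there is no clause or island boundary between them.
With no island boundary between them, the object can take inverse scope over the subject via ordinary QR within the clause.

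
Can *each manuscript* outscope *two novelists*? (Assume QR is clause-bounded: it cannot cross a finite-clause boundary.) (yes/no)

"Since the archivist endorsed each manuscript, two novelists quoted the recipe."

No

The DP *each manuscript* is contained in the adjunct clause *since the archivist endorsed each manuscript*.
Adjuncts are opaque for quantifier raising; a quantifier in an adjunct stays inside it.
So the wide-scope reading for *each manuscript* is blocked.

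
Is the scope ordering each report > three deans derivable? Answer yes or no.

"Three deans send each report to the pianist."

*three deans* and *each report* are co-arguments of the matrix verb, with nothing but a clause-internal boundary between them.
Clause-internal QR can adjoin the lower DP above the subject, yielding the inverse reading.
So *each report* > *three deans* is among the available readings.

Yes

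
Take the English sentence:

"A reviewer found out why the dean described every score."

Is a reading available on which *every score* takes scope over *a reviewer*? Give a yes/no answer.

No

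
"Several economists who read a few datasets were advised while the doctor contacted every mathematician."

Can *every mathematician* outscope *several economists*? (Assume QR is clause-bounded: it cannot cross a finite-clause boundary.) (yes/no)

No

Structurally, *every mathematician* is inside the adjunct clause *while the doctor contacted every mathematician*.
Adjuncts are opaque for quantifier raising; a quantifier in an adjunct stays inside it.
The inverse ordering *every mathematician* > *several economists* is therefore underivable.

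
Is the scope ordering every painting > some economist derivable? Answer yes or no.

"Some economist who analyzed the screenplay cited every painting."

The RC *who analyzed the screenplay* is an island, but *every painting* is not inside it — it is the matrix object, a clausemate of *some economist*.
Since no island is crossed, the inverse ordering is licensed alongside surface scope.

Yes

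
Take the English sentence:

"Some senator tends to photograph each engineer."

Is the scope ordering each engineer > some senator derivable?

Yes

*each engineer* is inside a raising infinitive, which is transparent to QR (no CP barrier), so it behaves as a matrix argument.
With no island boundary between them, the object can take inverse scope over the subject via ordinary QR within the clause.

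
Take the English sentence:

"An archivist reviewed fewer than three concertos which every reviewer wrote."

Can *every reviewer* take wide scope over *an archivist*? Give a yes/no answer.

No

The target quantifier *every reviewer* is part of the relative clause *which every reviewer wrote* modifying *fewer than three concertos*.
A relative clause is a scope island — quantifier raising cannot cross its boundary.
There is no licit LF on which *every reviewer* c-commands *an archivist*.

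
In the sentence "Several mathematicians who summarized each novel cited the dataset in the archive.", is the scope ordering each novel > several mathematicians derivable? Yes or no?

No

The target quantifier *each novel* is part of the relative clause *who summarized each novel*.
The relative clause forms an island for QR, so the quantifier is confined to the head noun's restrictor.
There is no licit LF on which *each novel* c-commands *several mathematicians*.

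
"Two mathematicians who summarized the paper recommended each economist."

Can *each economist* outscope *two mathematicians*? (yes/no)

Yes

The relative clause *who summarized the paper* modifies *two mathematicians*, but *each economist* is not inside that relative clause — it is an argument of the matrix verb.
Clause-internal QR can adjoin the lower DP above the subject, yielding the inverse reading.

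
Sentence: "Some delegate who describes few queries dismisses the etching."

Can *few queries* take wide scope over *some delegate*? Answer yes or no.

No

*few queries* sits inside the relative clause *who describes few queries*.
QR out of a relative clause is ruled out by the relative-clause island constraint.
*few queries* is confined to the island and cannot take scope over *some delegate*.
(Only the surface reading survives: one fixed delegate with respect to all the relevant queries.)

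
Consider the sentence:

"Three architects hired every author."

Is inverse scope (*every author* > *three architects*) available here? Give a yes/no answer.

*three architects* and *every author* are co-arguments of the matrix verb, with nothing but a clause-internal boundary between them.
Clause-internal QR can adjoin the lower DP above the subject, yielding the inverse reading.

Yes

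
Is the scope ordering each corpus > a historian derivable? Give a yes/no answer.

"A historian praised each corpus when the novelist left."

*each corpus* is a matrix argument; the adjunct is an island but the target quantifier is outside it.
Nothing blocks QR of the lower DP to a position above the higher one, so inverse scope is available.

Yes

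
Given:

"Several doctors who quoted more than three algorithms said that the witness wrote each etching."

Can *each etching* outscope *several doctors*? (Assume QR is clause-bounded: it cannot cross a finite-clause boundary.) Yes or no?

No

*each etching* sits inside the finite complement clause *that the witness wrote each etching*.
Under clause-bounded QR, a quantifier in an embedded finite clause cannot raise into the matrix clause.
Hence only narrow scope for *each etching* (under *several doctors*) survives.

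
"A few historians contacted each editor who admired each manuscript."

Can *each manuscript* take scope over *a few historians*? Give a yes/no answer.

No

The DP *each manuscript* is contained in the relative clause *who admired each manuscript* modifying *each editor*.
Relative clauses block scope extraction: QR cannot target a position outside the modified NP.
The inverse ordering *each manuscript* > *a few historians* is therefore underivable.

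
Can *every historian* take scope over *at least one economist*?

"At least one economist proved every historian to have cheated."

Yes

The ECM infinitive is scope-transparent — *every historian* is free to raise above *at least one economist*.
Since no island is crossed, the inverse ordering is licensed alongside surface scope.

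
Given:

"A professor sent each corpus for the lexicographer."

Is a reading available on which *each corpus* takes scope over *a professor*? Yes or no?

Yes

*each corpus* and *a professor* are in the same minimal clause.
With no island boundary between them, the object can take inverse scope over the subject via ordinary QR within the clause.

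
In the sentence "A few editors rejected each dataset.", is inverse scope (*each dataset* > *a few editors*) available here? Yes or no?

*a few editors* and *each dataset* are co-arguments of the matrix verb, with nothing but a clause-internal boundary between them.
QR within a single clause is free, so the lower quantifier may take scope over the higher one.

Yes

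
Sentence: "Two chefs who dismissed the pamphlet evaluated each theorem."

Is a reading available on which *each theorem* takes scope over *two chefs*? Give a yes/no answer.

Yes

*each theorem* is a matrix argument; only *two chefs* is modified by the relative clause *who dismissed the pamphlet*, so the RC island is irrelevant to the target quantifier.
Clause-internal QR can adjoin the lower DP above the subject, yielding the inverse reading.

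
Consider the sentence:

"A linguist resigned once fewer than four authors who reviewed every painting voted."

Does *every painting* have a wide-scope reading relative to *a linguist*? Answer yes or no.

The DP *every painting* is contained in the relative clause *who reviewed every painting*, which is itself inside the adjunct *once fewer than four authors who reviewed every painting voted*.
The quantifier would have to escape first the RC and then the adjunct — two independent island violations.
Hence only narrow scope for *every painting* (under *a linguist*) survives.

No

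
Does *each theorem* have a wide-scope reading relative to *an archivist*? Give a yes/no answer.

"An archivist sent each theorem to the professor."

Yes

*each theorem* is the matrix object and *an archivist* the matrix subject; the two are clausemates.
Ordinary QR to a clause-peripheral position gives the wide-scope LF for the lower DP.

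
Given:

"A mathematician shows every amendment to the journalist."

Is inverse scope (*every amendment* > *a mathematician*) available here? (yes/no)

Both DPs are arguments of the same predicate; there is no clause or island boundary between them.
With no island boundary between them, the object can take inverse scope over the subject via ordinary QR within the clause.
So *every amendment* > *a mathematician* is among the available readings.

Yes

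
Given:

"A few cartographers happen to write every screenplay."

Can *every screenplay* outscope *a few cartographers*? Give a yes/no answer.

Yes

Infinitival complements of raising predicates do not block QR; *every screenplay* and *a few cartographers* are effectively clausemates.
With no island boundary between them, the object can take inverse scope over the subject via ordinary QR within the clause.
Both orderings are possible: *a few cartographers* > *every screenplay* and *every screenplay* > *a few cartographers*.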